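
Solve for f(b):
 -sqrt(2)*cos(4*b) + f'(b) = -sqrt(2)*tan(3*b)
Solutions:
 f(b) = C1 + sqrt(2)*log(cos(3*b))/3 + sqrt(2)*sin(4*b)/4


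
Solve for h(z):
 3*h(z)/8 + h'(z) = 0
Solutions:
 h(z) = C1*exp(-3*z/8)


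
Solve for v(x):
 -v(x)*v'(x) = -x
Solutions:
 v(x) = -sqrt(C1 + x^2)
 v(x) = sqrt(C1 + x^2)


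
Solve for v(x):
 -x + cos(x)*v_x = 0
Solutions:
 v(x) = C1 + Integral(x/cos(x), x)


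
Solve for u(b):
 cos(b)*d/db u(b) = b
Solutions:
 u(b) = C1 + Integral(b/cos(b), b)


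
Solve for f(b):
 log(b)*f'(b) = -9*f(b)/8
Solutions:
 f(b) = C1*exp(-9*li(b)/8)


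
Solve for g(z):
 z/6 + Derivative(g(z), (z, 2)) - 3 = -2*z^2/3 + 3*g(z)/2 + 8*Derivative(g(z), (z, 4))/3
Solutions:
 g(z) = 4*z^2/9 + z/9 + (C1*sin(sqrt(3)*z*sin(atan(sqrt(15))/2)/2) + C2*cos(sqrt(3)*z*sin(atan(sqrt(15))/2)/2))*exp(-sqrt(3)*z*cos(atan(sqrt(15))/2)/2) + (C3*sin(sqrt(3)*z*sin(atan(sqrt(15))/2)/2) + C4*cos(sqrt(3)*z*sin(atan(sqrt(15))/2)/2))*exp(sqrt(3)*z*cos(atan(sqrt(15))/2)/2) - 38/27


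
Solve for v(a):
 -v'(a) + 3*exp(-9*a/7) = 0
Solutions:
 v(a) = C1 - 7*exp(-9*a/7)/3


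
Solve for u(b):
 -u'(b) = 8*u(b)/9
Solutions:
 u(b) = C1*exp(-8*b/9)


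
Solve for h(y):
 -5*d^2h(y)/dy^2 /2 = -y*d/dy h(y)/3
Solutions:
 h(y) = C1 + C2*erfi(sqrt(15)*y/15)


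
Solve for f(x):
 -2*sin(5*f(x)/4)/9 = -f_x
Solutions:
 -2*x/9 + 2*log(cos(5*f(x)/4) - 1)/5 - 2*log(cos(5*f(x)/4) + 1)/5 = C1


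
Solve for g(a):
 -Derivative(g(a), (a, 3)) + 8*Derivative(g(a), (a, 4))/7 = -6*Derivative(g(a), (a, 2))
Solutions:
 g(a) = C1 + C2*a + (C3*sin(sqrt(1295)*a/16) + C4*cos(sqrt(1295)*a/16))*exp(7*a/16)


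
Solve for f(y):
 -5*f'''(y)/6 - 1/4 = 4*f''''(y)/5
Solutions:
 f(y) = C1 + C2*y + C3*y^2 + C4*exp(-25*y/24) - y^3/20


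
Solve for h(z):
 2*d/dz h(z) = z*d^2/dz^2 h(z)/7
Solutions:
 h(z) = C1 + C2*z^15


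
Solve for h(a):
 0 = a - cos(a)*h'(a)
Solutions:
 h(a) = C1 + Integral(a/cos(a), a)


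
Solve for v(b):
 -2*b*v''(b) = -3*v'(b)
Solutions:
 v(b) = C1 + C2*b^(5/2)


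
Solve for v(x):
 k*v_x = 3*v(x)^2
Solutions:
 v(x) = -k/(C1*k + 3*x)


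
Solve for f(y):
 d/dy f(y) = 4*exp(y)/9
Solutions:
 f(y) = C1 + 4*exp(y)/9


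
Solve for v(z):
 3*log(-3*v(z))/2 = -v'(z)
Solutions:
 2*Integral(1/(log(-_y) + log(3)), (_y, v(z)))/3 = C1 - z


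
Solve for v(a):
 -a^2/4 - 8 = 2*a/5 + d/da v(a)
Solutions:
 v(a) = C1 - a^3/12 - a^2/5 - 8*a


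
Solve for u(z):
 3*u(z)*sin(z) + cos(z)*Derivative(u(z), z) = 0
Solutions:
 u(z) = C1*cos(z)^3


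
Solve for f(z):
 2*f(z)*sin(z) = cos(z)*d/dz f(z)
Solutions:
 f(z) = C1/cos(z)^2


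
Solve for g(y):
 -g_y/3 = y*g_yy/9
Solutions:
 g(y) = C1 + C2/y^2


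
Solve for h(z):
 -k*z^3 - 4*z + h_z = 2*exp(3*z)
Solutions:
 h(z) = C1 + k*z^4/4 + 2*z^2 + 2*exp(3*z)/3


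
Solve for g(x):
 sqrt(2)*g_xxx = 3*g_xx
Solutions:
 g(x) = C1 + C2*x + C3*exp(3*sqrt(2)*x/2)


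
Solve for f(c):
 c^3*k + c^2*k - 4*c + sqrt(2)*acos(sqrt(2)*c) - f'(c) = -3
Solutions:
 f(c) = C1 + c^4*k/4 + c^3*k/3 - 2*c^2 + 3*c + sqrt(2)*(c*acos(sqrt(2)*c) - sqrt(2)*sqrt(1 - 2*c^2)/2)


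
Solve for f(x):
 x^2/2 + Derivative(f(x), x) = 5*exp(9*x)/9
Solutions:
 f(x) = C1 - x^3/6 + 5*exp(9*x)/81


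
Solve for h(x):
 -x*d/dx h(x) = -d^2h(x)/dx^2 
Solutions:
 h(x) = C1 + C2*erfi(sqrt(2)*x/2)


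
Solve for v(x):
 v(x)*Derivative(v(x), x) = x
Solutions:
 v(x) = -sqrt(C1 + x^2)
 v(x) = sqrt(C1 + x^2)


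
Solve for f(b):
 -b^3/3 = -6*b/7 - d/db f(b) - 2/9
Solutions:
 f(b) = C1 + b^4/12 - 3*b^2/7 - 2*b/9


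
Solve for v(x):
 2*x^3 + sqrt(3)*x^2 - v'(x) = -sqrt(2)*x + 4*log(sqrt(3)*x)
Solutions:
 v(x) = C1 + x^4/2 + sqrt(3)*x^3/3 + sqrt(2)*x^2/2 - 4*x*log(x) - x*log(9) + 4*x


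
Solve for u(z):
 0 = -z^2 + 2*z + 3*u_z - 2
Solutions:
 u(z) = C1 + z^3/9 - z^2/3 + 2*z/3


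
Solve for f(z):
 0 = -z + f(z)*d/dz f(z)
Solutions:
 f(z) = -sqrt(C1 + z^2)
 f(z) = sqrt(C1 + z^2)


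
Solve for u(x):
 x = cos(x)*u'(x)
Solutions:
 u(x) = C1 + Integral(x/cos(x), x)


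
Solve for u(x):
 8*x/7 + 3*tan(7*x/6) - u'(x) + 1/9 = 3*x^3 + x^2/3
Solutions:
 u(x) = C1 - 3*x^4/4 - x^3/9 + 4*x^2/7 + x/9 - 18*log(cos(7*x/6))/7


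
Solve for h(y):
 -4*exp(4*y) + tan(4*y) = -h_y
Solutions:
 h(y) = C1 + exp(4*y) + log(cos(4*y))/4


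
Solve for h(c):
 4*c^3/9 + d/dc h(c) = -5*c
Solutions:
 h(c) = C1 - c^4/9 - 5*c^2/2


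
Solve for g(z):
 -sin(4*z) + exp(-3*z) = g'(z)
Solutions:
 g(z) = C1 + cos(4*z)/4 - exp(-3*z)/3


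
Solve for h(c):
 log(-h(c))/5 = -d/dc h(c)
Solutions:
 -li(-h(c)) = C1 - c/5


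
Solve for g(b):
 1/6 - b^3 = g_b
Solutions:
 g(b) = C1 - b^4/4 + b/6


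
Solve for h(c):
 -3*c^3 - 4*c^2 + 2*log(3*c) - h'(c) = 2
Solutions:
 h(c) = C1 - 3*c^4/4 - 4*c^3/3 + 2*c*log(c) - 4*c + 2*c*log(3)


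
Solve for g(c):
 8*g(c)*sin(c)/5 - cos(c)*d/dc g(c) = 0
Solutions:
 g(c) = C1/cos(c)^(8/5)


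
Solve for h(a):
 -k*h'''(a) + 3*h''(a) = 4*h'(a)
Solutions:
 h(a) = C1 + C2*exp(a*(3 - sqrt(9 - 16*k))/(2*k)) + C3*exp(a*(sqrt(9 - 16*k) + 3)/(2*k))


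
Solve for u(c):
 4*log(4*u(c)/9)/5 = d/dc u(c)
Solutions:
 -5*Integral(1/(log(_y) - 2*log(3) + 2*log(2)), (_y, u(c)))/4 = C1 - c


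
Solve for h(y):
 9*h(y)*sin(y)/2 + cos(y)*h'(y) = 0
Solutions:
 h(y) = C1*cos(y)^(9/2)


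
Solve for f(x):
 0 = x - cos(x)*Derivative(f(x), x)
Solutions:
 f(x) = C1 + Integral(x/cos(x), x)


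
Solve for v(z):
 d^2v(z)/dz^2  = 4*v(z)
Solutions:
 v(z) = C1*exp(-2*z) + C2*exp(2*z)


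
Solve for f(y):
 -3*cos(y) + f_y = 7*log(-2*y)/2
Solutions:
 f(y) = C1 + 7*y*log(-y)/2 - 7*y/2 + 7*y*log(2)/2 + 3*sin(y)


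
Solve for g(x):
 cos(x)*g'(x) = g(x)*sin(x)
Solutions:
 g(x) = C1/cos(x)


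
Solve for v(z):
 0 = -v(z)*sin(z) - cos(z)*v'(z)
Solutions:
 v(z) = C1*cos(z)


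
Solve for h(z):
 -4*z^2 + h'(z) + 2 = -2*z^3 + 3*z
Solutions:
 h(z) = C1 - z^4/2 + 4*z^3/3 + 3*z^2/2 - 2*z


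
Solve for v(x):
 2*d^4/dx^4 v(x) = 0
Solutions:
 v(x) = C1 + C2*x + C3*x^2 + C4*x^3


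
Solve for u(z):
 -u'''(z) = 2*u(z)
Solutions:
 u(z) = C3*exp(-2^(1/3)*z) + (C1*sin(2^(1/3)*sqrt(3)*z/2) + C2*cos(2^(1/3)*sqrt(3)*z/2))*exp(2^(1/3)*z/2)


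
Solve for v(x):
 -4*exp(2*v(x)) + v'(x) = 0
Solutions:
 v(x) = log(-sqrt(-1/(C1 + 4*x))) - log(2)/2
 v(x) = log(-1/(C1 + 4*x))/2 - log(2)/2


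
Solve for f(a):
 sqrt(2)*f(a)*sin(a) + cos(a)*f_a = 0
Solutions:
 f(a) = C1*cos(a)^(sqrt(2))


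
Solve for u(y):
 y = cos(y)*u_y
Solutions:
 u(y) = C1 + Integral(y/cos(y), y)


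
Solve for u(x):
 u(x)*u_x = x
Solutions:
 u(x) = -sqrt(C1 + x^2)
 u(x) = sqrt(C1 + x^2)


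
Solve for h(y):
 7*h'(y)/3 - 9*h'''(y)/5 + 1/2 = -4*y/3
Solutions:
 h(y) = C1 + C2*exp(-sqrt(105)*y/9) + C3*exp(sqrt(105)*y/9) - 2*y^2/7 - 3*y/14


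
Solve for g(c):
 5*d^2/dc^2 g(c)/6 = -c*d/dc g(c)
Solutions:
 g(c) = C1 + C2*erf(sqrt(15)*c/5)


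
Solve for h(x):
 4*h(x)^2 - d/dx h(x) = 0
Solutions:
 h(x) = -1/(C1 + 4*x)


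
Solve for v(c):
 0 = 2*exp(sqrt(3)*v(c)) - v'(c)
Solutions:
 v(c) = sqrt(3)*(2*log(-1/(C1 + 2*c)) - log(3))/6


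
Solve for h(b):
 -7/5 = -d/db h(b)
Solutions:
 h(b) = C1 + 7*b/5


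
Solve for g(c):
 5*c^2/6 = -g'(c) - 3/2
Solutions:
 g(c) = C1 - 5*c^3/18 - 3*c/2


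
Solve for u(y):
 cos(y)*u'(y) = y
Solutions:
 u(y) = C1 + Integral(y/cos(y), y)


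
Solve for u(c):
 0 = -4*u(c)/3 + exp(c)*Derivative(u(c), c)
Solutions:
 u(c) = C1*exp(-4*exp(-c)/3)


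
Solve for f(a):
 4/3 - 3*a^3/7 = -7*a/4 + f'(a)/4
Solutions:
 f(a) = C1 - 3*a^4/7 + 7*a^2/2 + 16*a/3


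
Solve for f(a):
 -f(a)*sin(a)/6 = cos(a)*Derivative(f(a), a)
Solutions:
 f(a) = C1*cos(a)^(1/6)


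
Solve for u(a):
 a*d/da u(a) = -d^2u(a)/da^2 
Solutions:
 u(a) = C1 + C2*erf(sqrt(2)*a/2)


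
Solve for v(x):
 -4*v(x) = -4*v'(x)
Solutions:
 v(x) = C1*exp(x)


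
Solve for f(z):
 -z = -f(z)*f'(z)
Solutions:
 f(z) = -sqrt(C1 + z^2)
 f(z) = sqrt(C1 + z^2)


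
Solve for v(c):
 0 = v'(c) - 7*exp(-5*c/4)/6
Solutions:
 v(c) = C1 - 14*exp(-5*c/4)/15


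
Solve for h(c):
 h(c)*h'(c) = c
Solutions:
 h(c) = -sqrt(C1 + c^2)
 h(c) = sqrt(C1 + c^2)


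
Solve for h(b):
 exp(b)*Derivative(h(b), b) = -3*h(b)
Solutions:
 h(b) = C1*exp(3*exp(-b))


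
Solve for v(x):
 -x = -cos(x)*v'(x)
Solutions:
 v(x) = C1 + Integral(x/cos(x), x)


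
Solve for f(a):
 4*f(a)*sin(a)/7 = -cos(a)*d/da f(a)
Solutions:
 f(a) = C1*cos(a)^(4/7)


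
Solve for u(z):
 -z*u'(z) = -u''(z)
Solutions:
 u(z) = C1 + C2*erfi(sqrt(2)*z/2)


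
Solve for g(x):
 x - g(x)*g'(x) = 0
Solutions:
 g(x) = -sqrt(C1 + x^2)
 g(x) = sqrt(C1 + x^2)


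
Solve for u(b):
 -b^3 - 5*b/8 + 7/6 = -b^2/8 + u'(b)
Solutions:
 u(b) = C1 - b^4/4 + b^3/24 - 5*b^2/16 + 7*b/6


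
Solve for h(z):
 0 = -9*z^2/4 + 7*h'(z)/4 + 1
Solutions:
 h(z) = C1 + 3*z^3/7 - 4*z/7


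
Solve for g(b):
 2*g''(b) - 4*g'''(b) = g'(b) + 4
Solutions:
 g(b) = C1 - 4*b + (C2*sin(sqrt(3)*b/4) + C3*cos(sqrt(3)*b/4))*exp(b/4)


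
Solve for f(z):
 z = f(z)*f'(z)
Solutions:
 f(z) = -sqrt(C1 + z^2)
 f(z) = sqrt(C1 + z^2)


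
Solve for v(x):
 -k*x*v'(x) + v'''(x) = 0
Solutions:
 v(x) = C1 + Integral(C2*airyai(k^(1/3)*x) + C3*airybi(k^(1/3)*x), x)


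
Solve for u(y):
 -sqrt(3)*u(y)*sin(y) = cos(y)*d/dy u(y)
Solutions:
 u(y) = C1*cos(y)^(sqrt(3))


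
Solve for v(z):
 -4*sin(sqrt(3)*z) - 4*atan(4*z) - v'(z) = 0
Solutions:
 v(z) = C1 - 4*z*atan(4*z) + log(16*z^2 + 1)/2 + 4*sqrt(3)*cos(sqrt(3)*z)/3


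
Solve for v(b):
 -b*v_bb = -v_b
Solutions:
 v(b) = C1 + C2*b^2


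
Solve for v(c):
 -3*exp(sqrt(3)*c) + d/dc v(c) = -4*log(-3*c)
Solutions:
 v(c) = C1 - 4*c*log(-c) + 4*c*(1 - log(3)) + sqrt(3)*exp(sqrt(3)*c)


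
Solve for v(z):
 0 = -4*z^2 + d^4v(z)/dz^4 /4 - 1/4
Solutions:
 v(z) = C1 + C2*z + C3*z^2 + C4*z^3 + 2*z^6/45 + z^4/24


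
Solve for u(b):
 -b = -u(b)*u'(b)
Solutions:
 u(b) = -sqrt(C1 + b^2)
 u(b) = sqrt(C1 + b^2)


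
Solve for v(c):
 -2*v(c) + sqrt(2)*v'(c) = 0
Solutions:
 v(c) = C1*exp(sqrt(2)*c)


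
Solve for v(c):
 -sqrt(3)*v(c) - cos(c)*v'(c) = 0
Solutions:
 v(c) = C1*(sin(c) - 1)^(sqrt(3)/2)/(sin(c) + 1)^(sqrt(3)/2)


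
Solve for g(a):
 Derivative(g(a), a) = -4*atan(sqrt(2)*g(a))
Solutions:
 Integral(1/atan(sqrt(2)*_y), (_y, g(a))) = C1 - 4*a


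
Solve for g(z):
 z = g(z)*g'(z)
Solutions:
 g(z) = -sqrt(C1 + z^2)
 g(z) = sqrt(C1 + z^2)


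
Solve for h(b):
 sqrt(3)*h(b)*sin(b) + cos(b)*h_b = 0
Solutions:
 h(b) = C1*cos(b)^(sqrt(3))


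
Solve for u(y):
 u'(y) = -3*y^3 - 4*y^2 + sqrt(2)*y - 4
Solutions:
 u(y) = C1 - 3*y^4/4 - 4*y^3/3 + sqrt(2)*y^2/2 - 4*y


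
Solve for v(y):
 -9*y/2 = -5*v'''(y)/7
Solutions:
 v(y) = C1 + C2*y + C3*y^2 + 21*y^4/80


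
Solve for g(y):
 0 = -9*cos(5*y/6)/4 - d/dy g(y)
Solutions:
 g(y) = C1 - 27*sin(5*y/6)/10


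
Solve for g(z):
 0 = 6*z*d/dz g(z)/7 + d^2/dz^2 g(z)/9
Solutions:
 g(z) = C1 + C2*erf(3*sqrt(21)*z/7)


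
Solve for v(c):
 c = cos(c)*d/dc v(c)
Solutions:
 v(c) = C1 + Integral(c/cos(c), c)


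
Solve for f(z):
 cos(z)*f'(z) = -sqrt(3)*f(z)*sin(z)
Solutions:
 f(z) = C1*cos(z)^(sqrt(3))


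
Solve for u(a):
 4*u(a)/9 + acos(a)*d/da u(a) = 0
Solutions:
 u(a) = C1*exp(-4*Integral(1/acos(a), a)/9)


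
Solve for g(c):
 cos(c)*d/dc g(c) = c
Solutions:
 g(c) = C1 + Integral(c/cos(c), c)


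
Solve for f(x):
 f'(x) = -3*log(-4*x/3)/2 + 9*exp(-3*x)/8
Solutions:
 f(x) = C1 - 3*x*log(-x)/2 + x*(-3*log(2) + 3/2 + 3*log(3)/2) - 3*exp(-3*x)/8


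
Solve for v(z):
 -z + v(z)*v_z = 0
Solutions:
 v(z) = -sqrt(C1 + z^2)
 v(z) = sqrt(C1 + z^2)


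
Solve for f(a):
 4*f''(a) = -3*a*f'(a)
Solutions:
 f(a) = C1 + C2*erf(sqrt(6)*a/4)


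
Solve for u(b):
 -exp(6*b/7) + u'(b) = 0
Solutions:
 u(b) = C1 + 7*exp(6*b/7)/6


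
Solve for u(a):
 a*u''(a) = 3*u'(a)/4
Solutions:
 u(a) = C1 + C2*a^(7/4)


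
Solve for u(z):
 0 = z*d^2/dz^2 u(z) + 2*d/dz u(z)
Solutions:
 u(z) = C1 + C2/z


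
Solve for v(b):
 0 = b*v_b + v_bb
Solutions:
 v(b) = C1 + C2*erf(sqrt(2)*b/2)


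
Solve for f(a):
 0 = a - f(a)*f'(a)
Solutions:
 f(a) = -sqrt(C1 + a^2)
 f(a) = sqrt(C1 + a^2)


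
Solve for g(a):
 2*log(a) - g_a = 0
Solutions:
 g(a) = C1 + 2*a*log(a) - 2*a


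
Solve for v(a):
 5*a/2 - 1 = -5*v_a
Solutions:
 v(a) = C1 - a^2/4 + a/5


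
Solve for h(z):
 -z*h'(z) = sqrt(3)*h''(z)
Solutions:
 h(z) = C1 + C2*erf(sqrt(2)*3^(3/4)*z/6)


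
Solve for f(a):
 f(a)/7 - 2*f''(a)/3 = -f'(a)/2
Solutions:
 f(a) = C1*exp(a*(21 - sqrt(1113))/56) + C2*exp(a*(21 + sqrt(1113))/56)


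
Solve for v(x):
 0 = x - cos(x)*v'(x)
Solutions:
 v(x) = C1 + Integral(x/cos(x), x)


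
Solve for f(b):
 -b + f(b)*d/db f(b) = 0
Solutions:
 f(b) = -sqrt(C1 + b^2)
 f(b) = sqrt(C1 + b^2)


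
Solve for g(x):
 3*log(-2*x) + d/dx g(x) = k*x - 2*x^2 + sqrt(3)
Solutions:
 g(x) = C1 + k*x^2/2 - 2*x^3/3 - 3*x*log(-x) + x*(-3*log(2) + sqrt(3) + 3)


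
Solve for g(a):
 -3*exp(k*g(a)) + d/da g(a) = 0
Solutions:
 g(a) = Piecewise((log(-1/(C1*k + 3*a*k))/k, Ne(k, 0)), (nan, True))
 g(a) = Piecewise((C1 + 3*a, Eq(k, 0)), (nan, True))


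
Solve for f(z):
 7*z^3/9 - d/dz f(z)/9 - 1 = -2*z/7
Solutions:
 f(z) = C1 + 7*z^4/4 + 9*z^2/7 - 9*z


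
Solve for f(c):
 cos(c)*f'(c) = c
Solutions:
 f(c) = C1 + Integral(c/cos(c), c)


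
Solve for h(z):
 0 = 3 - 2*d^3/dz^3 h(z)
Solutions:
 h(z) = C1 + C2*z + C3*z^2 + z^3/4


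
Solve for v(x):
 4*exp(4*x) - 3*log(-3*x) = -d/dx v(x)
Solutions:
 v(x) = C1 + 3*x*log(-x) + 3*x*(-1 + log(3)) - exp(4*x)


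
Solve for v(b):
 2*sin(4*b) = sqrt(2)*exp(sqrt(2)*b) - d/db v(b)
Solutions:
 v(b) = C1 + exp(sqrt(2)*b) + cos(4*b)/2


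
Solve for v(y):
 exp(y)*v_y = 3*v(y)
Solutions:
 v(y) = C1*exp(-3*exp(-y))


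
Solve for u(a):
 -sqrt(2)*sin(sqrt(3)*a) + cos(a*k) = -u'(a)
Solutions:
 u(a) = C1 - sqrt(6)*cos(sqrt(3)*a)/3 - sin(a*k)/k


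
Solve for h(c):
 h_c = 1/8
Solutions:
 h(c) = C1 + c/8


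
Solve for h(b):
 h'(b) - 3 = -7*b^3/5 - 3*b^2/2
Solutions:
 h(b) = C1 - 7*b^4/20 - b^3/2 + 3*b


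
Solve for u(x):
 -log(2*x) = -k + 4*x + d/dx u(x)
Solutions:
 u(x) = C1 + k*x - 2*x^2 - x*log(x) - x*log(2) + x


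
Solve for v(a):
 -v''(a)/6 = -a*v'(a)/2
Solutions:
 v(a) = C1 + C2*erfi(sqrt(6)*a/2)


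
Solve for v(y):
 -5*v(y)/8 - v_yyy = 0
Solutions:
 v(y) = C3*exp(-5^(1/3)*y/2) + (C1*sin(sqrt(3)*5^(1/3)*y/4) + C2*cos(sqrt(3)*5^(1/3)*y/4))*exp(5^(1/3)*y/4)


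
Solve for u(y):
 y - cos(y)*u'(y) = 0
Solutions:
 u(y) = C1 + Integral(y/cos(y), y)


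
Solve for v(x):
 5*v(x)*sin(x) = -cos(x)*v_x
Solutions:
 v(x) = C1*cos(x)^5


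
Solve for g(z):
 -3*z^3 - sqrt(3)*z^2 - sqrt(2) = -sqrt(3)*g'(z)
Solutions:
 g(z) = C1 + sqrt(3)*z^4/4 + z^3/3 + sqrt(6)*z/3


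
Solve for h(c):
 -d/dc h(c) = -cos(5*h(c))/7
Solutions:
 -c/7 - log(sin(5*h(c)) - 1)/10 + log(sin(5*h(c)) + 1)/10 = C1


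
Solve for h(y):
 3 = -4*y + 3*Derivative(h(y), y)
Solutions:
 h(y) = C1 + 2*y^2/3 + y


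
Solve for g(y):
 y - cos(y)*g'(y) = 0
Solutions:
 g(y) = C1 + Integral(y/cos(y), y)


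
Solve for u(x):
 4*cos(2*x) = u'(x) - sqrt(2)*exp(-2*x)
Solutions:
 u(x) = C1 + 2*sin(2*x) - sqrt(2)*exp(-2*x)/2


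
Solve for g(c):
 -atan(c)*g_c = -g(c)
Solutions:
 g(c) = C1*exp(Integral(1/atan(c), c))


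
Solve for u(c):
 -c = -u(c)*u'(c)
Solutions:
 u(c) = -sqrt(C1 + c^2)
 u(c) = sqrt(C1 + c^2)


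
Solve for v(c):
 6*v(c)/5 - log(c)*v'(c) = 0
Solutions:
 v(c) = C1*exp(6*li(c)/5)


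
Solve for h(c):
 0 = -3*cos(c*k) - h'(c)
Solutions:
 h(c) = C1 - 3*sin(c*k)/k


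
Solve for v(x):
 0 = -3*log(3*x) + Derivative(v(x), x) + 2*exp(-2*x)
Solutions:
 v(x) = C1 + 3*x*log(x) + 3*x*(-1 + log(3)) + exp(-2*x)


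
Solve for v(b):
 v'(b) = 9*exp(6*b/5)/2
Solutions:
 v(b) = C1 + 15*exp(6*b/5)/4


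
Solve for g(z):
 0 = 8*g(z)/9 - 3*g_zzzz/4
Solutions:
 g(z) = C1*exp(-2*6^(1/4)*z/3) + C2*exp(2*6^(1/4)*z/3) + C3*sin(2*6^(1/4)*z/3) + C4*cos(2*6^(1/4)*z/3)


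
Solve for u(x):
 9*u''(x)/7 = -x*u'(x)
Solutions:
 u(x) = C1 + C2*erf(sqrt(14)*x/6)


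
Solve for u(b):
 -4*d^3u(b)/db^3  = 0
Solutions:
 u(b) = C1 + C2*b + C3*b^2


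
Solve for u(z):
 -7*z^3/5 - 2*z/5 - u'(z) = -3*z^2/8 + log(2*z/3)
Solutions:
 u(z) = C1 - 7*z^4/20 + z^3/8 - z^2/5 - z*log(z) + z*log(3/2) + z


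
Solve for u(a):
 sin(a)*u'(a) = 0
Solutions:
 u(a) = C1


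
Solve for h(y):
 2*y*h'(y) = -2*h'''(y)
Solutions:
 h(y) = C1 + Integral(C2*airyai(-y) + C3*airybi(-y), y)


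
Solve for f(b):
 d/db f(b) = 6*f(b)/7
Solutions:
 f(b) = C1*exp(6*b/7)


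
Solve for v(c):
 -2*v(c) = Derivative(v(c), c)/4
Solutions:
 v(c) = C1*exp(-8*c)


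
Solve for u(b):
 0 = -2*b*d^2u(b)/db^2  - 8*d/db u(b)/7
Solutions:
 u(b) = C1 + C2*b^(3/7)


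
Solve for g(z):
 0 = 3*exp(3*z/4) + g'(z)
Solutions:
 g(z) = C1 - 4*exp(3*z/4)


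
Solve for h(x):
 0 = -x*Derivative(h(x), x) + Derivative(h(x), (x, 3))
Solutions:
 h(x) = C1 + Integral(C2*airyai(x) + C3*airybi(x), x)


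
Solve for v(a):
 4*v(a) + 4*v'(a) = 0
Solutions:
 v(a) = C1*exp(-a)


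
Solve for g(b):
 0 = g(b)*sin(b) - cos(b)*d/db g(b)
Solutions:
 g(b) = C1/cos(b)


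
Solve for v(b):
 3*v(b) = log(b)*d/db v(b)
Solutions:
 v(b) = C1*exp(3*li(b))


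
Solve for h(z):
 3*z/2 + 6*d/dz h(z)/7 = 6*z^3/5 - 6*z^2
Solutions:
 h(z) = C1 + 7*z^4/20 - 7*z^3/3 - 7*z^2/8


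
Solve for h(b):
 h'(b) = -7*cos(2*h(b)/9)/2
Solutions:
 7*b/2 - 9*log(sin(2*h(b)/9) - 1)/4 + 9*log(sin(2*h(b)/9) + 1)/4 = C1


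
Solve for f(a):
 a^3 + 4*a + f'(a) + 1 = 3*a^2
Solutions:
 f(a) = C1 - a^4/4 + a^3 - 2*a^2 - a


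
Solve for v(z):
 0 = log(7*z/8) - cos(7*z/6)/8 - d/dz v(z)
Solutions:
 v(z) = C1 + z*log(z) - 3*z*log(2) - z + z*log(7) - 3*sin(7*z/6)/28


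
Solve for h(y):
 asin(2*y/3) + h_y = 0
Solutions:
 h(y) = C1 - y*asin(2*y/3) - sqrt(9 - 4*y^2)/2


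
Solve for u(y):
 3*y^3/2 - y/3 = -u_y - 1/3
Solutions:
 u(y) = C1 - 3*y^4/8 + y^2/6 - y/3


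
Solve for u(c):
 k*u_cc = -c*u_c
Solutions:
 u(c) = C1 + C2*sqrt(k)*erf(sqrt(2)*c*sqrt(1/k)/2)


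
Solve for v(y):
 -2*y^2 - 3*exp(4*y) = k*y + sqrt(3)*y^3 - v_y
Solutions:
 v(y) = C1 + k*y^2/2 + sqrt(3)*y^4/4 + 2*y^3/3 + 3*exp(4*y)/4


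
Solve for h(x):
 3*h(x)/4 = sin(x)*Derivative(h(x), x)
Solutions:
 h(x) = C1*(cos(x) - 1)^(3/8)/(cos(x) + 1)^(3/8)


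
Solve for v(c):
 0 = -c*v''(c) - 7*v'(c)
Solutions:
 v(c) = C1 + C2/c^6


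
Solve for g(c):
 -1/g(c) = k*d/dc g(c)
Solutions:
 g(c) = -sqrt(C1 - 2*c/k)
 g(c) = sqrt(C1 - 2*c/k)


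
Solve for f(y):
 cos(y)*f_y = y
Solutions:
 f(y) = C1 + Integral(y/cos(y), y)


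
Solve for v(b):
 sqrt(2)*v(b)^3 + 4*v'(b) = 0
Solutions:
 v(b) = -sqrt(2)*sqrt(-1/(C1 - sqrt(2)*b))
 v(b) = sqrt(2)*sqrt(-1/(C1 - sqrt(2)*b))


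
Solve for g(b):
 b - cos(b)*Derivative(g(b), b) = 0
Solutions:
 g(b) = C1 + Integral(b/cos(b), b)


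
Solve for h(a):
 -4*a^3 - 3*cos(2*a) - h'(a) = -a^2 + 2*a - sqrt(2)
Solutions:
 h(a) = C1 - a^4 + a^3/3 - a^2 + sqrt(2)*a - 3*sin(2*a)/2


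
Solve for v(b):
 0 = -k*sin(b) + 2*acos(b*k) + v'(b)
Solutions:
 v(b) = C1 - k*cos(b) - 2*Piecewise((b*acos(b*k) - sqrt(-b^2*k^2 + 1)/k, Ne(k, 0)), (pi*b/2, True))


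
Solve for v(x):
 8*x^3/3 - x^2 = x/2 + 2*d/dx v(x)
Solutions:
 v(x) = C1 + x^4/3 - x^3/6 - x^2/8


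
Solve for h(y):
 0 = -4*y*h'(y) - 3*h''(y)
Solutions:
 h(y) = C1 + C2*erf(sqrt(6)*y/3)


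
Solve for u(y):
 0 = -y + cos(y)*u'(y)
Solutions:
 u(y) = C1 + Integral(y/cos(y), y)


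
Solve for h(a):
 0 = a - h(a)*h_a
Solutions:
 h(a) = -sqrt(C1 + a^2)
 h(a) = sqrt(C1 + a^2)


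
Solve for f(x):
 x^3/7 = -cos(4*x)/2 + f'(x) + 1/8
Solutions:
 f(x) = C1 + x^4/28 - x/8 + sin(4*x)/8


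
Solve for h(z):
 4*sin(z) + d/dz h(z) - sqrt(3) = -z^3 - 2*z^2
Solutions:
 h(z) = C1 - z^4/4 - 2*z^3/3 + sqrt(3)*z + 4*cos(z)


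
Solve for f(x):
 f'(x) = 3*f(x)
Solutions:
 f(x) = C1*exp(3*x)


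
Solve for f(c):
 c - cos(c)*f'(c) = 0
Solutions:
 f(c) = C1 + Integral(c/cos(c), c)


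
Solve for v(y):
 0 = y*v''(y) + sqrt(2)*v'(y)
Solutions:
 v(y) = C1 + C2*y^(1 - sqrt(2))


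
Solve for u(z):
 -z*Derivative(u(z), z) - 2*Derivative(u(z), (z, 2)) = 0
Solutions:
 u(z) = C1 + C2*erf(z/2)


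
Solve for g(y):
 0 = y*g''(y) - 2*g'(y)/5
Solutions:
 g(y) = C1 + C2*y^(7/5)


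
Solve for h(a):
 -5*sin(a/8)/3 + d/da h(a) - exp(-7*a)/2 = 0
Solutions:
 h(a) = C1 - 40*cos(a/8)/3 - exp(-7*a)/14


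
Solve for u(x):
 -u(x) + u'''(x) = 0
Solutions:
 u(x) = C3*exp(x) + (C1*sin(sqrt(3)*x/2) + C2*cos(sqrt(3)*x/2))*exp(-x/2)


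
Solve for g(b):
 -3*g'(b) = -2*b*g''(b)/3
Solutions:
 g(b) = C1 + C2*b^(11/2)


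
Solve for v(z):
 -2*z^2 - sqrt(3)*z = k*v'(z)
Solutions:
 v(z) = C1 - 2*z^3/(3*k) - sqrt(3)*z^2/(2*k)


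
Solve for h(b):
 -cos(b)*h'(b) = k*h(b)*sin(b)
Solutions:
 h(b) = C1*exp(k*log(cos(b)))


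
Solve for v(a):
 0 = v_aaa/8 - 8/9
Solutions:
 v(a) = C1 + C2*a + C3*a^2 + 32*a^3/27


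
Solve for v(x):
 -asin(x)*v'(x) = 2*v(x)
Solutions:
 v(x) = C1*exp(-2*Integral(1/asin(x), x))


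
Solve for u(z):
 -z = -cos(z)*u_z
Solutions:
 u(z) = C1 + Integral(z/cos(z), z)


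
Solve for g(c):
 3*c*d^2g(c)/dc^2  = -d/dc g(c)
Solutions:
 g(c) = C1 + C2*c^(2/3)


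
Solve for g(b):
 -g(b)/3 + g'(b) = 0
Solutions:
 g(b) = C1*exp(b/3)


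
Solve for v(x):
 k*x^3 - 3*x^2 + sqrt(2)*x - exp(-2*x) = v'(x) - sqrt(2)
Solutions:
 v(x) = C1 + k*x^4/4 - x^3 + sqrt(2)*x^2/2 + sqrt(2)*x + exp(-2*x)/2


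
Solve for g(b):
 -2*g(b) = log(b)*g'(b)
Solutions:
 g(b) = C1*exp(-2*li(b))


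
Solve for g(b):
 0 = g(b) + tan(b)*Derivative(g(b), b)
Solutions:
 g(b) = C1/sin(b)


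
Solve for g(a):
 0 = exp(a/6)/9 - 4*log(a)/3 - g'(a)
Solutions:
 g(a) = C1 - 4*a*log(a)/3 + 4*a/3 + 2*exp(a/6)/3


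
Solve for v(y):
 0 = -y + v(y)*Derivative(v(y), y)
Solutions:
 v(y) = -sqrt(C1 + y^2)
 v(y) = sqrt(C1 + y^2)


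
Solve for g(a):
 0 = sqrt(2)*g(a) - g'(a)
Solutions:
 g(a) = C1*exp(sqrt(2)*a)


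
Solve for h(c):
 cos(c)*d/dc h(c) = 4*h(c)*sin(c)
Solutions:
 h(c) = C1/cos(c)^4


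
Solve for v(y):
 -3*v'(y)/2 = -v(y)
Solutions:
 v(y) = C1*exp(2*y/3)


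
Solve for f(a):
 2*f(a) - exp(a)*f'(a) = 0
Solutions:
 f(a) = C1*exp(-2*exp(-a))


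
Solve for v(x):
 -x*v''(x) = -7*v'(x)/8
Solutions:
 v(x) = C1 + C2*x^(15/8)


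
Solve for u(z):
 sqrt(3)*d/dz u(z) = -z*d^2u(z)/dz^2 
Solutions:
 u(z) = C1 + C2*z^(1 - sqrt(3))


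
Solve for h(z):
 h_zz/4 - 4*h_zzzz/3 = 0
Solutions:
 h(z) = C1 + C2*z + C3*exp(-sqrt(3)*z/4) + C4*exp(sqrt(3)*z/4)


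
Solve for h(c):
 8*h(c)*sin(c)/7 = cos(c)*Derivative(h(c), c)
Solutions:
 h(c) = C1/cos(c)^(8/7)


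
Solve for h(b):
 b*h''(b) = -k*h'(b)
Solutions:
 h(b) = C1 + b^(1 - re(k))*(C2*sin(log(b)*Abs(im(k))) + C3*cos(log(b)*im(k)))


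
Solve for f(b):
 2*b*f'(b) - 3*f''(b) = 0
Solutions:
 f(b) = C1 + C2*erfi(sqrt(3)*b/3)


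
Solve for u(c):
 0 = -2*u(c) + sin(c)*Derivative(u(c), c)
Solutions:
 u(c) = C1*(cos(c) - 1)/(cos(c) + 1)


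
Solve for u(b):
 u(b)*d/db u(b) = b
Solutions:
 u(b) = -sqrt(C1 + b^2)
 u(b) = sqrt(C1 + b^2)


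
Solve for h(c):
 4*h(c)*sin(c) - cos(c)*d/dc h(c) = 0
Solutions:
 h(c) = C1/cos(c)^4


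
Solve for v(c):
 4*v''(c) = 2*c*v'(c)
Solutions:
 v(c) = C1 + C2*erfi(c/2)


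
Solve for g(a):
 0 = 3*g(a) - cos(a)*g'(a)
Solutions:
 g(a) = C1*(sin(a) + 1)^(3/2)/(sin(a) - 1)^(3/2)


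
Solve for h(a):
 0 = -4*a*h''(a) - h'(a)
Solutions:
 h(a) = C1 + C2*a^(3/4)


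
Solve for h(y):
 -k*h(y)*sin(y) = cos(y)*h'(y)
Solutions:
 h(y) = C1*exp(k*log(cos(y)))


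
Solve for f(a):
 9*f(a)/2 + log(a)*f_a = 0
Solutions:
 f(a) = C1*exp(-9*li(a)/2)


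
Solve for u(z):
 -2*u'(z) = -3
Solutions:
 u(z) = C1 + 3*z/2


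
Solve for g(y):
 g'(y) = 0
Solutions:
 g(y) = C1


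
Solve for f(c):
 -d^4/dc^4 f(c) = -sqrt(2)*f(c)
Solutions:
 f(c) = C1*exp(-2^(1/8)*c) + C2*exp(2^(1/8)*c) + C3*sin(2^(1/8)*c) + C4*cos(2^(1/8)*c)


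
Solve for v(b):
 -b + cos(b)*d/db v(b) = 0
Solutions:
 v(b) = C1 + Integral(b/cos(b), b)


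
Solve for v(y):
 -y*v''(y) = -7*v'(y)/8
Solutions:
 v(y) = C1 + C2*y^(15/8)


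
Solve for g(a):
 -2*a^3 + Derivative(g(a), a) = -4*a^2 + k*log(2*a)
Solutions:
 g(a) = C1 + a^4/2 - 4*a^3/3 + a*k*log(a) - a*k + a*k*log(2)


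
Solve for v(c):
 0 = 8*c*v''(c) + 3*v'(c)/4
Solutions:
 v(c) = C1 + C2*c^(29/32)


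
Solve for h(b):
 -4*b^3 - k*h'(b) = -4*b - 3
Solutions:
 h(b) = C1 - b^4/k + 2*b^2/k + 3*b/k


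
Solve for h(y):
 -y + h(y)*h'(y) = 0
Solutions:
 h(y) = -sqrt(C1 + y^2)
 h(y) = sqrt(C1 + y^2)


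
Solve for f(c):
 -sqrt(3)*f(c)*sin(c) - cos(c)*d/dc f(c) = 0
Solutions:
 f(c) = C1*cos(c)^(sqrt(3))


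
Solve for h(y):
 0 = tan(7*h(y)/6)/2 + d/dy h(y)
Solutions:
 h(y) = -6*asin(C1*exp(-7*y/12))/7 + 6*pi/7
 h(y) = 6*asin(C1*exp(-7*y/12))/7


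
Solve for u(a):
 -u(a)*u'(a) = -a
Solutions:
 u(a) = -sqrt(C1 + a^2)
 u(a) = sqrt(C1 + a^2)


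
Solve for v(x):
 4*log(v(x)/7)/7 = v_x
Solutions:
 7*Integral(1/(-log(_y) + log(7)), (_y, v(x)))/4 = C1 - x


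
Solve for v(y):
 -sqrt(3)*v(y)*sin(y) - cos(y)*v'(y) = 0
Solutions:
 v(y) = C1*cos(y)^(sqrt(3))


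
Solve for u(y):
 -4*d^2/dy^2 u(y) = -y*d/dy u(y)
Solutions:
 u(y) = C1 + C2*erfi(sqrt(2)*y/4)


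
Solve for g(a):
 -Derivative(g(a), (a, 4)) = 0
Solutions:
 g(a) = C1 + C2*a + C3*a^2 + C4*a^3


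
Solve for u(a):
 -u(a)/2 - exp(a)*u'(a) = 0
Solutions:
 u(a) = C1*exp(exp(-a)/2)


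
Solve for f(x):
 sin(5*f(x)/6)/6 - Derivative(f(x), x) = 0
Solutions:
 -x/6 + 3*log(cos(5*f(x)/6) - 1)/5 - 3*log(cos(5*f(x)/6) + 1)/5 = C1


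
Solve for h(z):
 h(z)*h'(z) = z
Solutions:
 h(z) = -sqrt(C1 + z^2)
 h(z) = sqrt(C1 + z^2)


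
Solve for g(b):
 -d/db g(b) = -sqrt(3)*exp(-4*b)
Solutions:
 g(b) = C1 - sqrt(3)*exp(-4*b)/4


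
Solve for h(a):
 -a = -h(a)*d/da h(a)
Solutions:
 h(a) = -sqrt(C1 + a^2)
 h(a) = sqrt(C1 + a^2)


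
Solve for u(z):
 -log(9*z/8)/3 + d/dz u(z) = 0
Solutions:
 u(z) = C1 + z*log(z)/3 - z*log(2) - z/3 + 2*z*log(3)/3


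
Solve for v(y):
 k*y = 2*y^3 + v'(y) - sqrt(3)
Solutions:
 v(y) = C1 + k*y^2/2 - y^4/2 + sqrt(3)*y


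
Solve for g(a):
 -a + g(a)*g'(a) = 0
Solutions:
 g(a) = -sqrt(C1 + a^2)
 g(a) = sqrt(C1 + a^2)


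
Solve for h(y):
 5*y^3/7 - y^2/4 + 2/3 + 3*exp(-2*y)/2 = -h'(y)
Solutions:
 h(y) = C1 - 5*y^4/28 + y^3/12 - 2*y/3 + 3*exp(-2*y)/4


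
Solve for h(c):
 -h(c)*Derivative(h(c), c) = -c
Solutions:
 h(c) = -sqrt(C1 + c^2)
 h(c) = sqrt(C1 + c^2)


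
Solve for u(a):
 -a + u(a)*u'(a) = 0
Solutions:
 u(a) = -sqrt(C1 + a^2)
 u(a) = sqrt(C1 + a^2)


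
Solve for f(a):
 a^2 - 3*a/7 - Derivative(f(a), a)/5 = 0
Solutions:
 f(a) = C1 + 5*a^3/3 - 15*a^2/14


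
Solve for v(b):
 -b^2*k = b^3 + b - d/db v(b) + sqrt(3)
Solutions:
 v(b) = C1 + b^4/4 + b^3*k/3 + b^2/2 + sqrt(3)*b


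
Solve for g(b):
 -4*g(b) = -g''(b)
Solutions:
 g(b) = C1*exp(-2*b) + C2*exp(2*b)


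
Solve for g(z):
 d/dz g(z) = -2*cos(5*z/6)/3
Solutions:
 g(z) = C1 - 4*sin(5*z/6)/5


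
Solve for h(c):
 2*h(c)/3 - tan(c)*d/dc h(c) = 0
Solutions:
 h(c) = C1*sin(c)^(2/3)


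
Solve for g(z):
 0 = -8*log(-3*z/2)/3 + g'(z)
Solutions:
 g(z) = C1 + 8*z*log(-z)/3 + 8*z*(-1 - log(2) + log(3))/3


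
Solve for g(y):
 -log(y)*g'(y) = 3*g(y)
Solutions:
 g(y) = C1*exp(-3*li(y))


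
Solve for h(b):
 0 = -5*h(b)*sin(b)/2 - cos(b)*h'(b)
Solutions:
 h(b) = C1*cos(b)^(5/2)


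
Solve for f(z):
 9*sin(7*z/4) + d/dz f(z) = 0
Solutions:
 f(z) = C1 + 36*cos(7*z/4)/7


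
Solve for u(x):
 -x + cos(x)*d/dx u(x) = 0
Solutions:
 u(x) = C1 + Integral(x/cos(x), x)


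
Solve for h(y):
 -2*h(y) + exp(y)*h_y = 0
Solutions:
 h(y) = C1*exp(-2*exp(-y))


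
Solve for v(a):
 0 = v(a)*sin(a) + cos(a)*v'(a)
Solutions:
 v(a) = C1*cos(a)


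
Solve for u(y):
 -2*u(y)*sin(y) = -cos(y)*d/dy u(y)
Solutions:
 u(y) = C1/cos(y)^2


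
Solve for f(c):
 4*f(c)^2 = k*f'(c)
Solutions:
 f(c) = -k/(C1*k + 4*c)


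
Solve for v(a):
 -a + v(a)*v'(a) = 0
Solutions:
 v(a) = -sqrt(C1 + a^2)
 v(a) = sqrt(C1 + a^2)


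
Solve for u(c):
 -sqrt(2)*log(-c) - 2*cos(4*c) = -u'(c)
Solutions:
 u(c) = C1 + sqrt(2)*c*(log(-c) - 1) + sin(4*c)/2


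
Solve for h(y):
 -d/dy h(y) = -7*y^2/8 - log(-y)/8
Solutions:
 h(y) = C1 + 7*y^3/24 + y*log(-y)/8 - y/8


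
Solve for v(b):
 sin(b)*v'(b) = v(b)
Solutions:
 v(b) = C1*sqrt(cos(b) - 1)/sqrt(cos(b) + 1)


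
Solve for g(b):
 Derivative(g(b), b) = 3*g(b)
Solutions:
 g(b) = C1*exp(3*b)


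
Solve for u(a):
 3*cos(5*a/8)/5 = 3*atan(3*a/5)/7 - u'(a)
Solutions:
 u(a) = C1 + 3*a*atan(3*a/5)/7 - 5*log(9*a^2 + 25)/14 - 24*sin(5*a/8)/25


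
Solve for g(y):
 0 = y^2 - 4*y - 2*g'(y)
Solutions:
 g(y) = C1 + y^3/6 - y^2


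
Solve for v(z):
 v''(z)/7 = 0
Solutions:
 v(z) = C1 + C2*z


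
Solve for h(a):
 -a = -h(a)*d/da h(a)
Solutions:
 h(a) = -sqrt(C1 + a^2)
 h(a) = sqrt(C1 + a^2)


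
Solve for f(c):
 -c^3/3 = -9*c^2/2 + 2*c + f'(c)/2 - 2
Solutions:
 f(c) = C1 - c^4/6 + 3*c^3 - 2*c^2 + 4*c


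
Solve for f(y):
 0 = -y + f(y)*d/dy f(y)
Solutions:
 f(y) = -sqrt(C1 + y^2)
 f(y) = sqrt(C1 + y^2)


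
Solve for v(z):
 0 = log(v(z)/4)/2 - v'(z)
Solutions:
 2*Integral(1/(-log(_y) + 2*log(2)), (_y, v(z))) = C1 - z


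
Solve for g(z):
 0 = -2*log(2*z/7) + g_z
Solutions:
 g(z) = C1 + 2*z*log(z) + z*log(4/49) - 2*z


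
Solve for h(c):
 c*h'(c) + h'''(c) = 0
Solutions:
 h(c) = C1 + Integral(C2*airyai(-c) + C3*airybi(-c), c)


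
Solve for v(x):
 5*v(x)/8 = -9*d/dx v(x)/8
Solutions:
 v(x) = C1*exp(-5*x/9)


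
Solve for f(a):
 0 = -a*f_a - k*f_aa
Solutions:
 f(a) = C1 + C2*sqrt(k)*erf(sqrt(2)*a*sqrt(1/k)/2)


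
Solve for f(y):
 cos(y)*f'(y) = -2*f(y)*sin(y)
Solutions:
 f(y) = C1*cos(y)^2


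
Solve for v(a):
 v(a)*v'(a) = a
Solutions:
 v(a) = -sqrt(C1 + a^2)
 v(a) = sqrt(C1 + a^2)


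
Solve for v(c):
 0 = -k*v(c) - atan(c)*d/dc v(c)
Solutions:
 v(c) = C1*exp(-k*Integral(1/atan(c), c))


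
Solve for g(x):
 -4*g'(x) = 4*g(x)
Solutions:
 g(x) = C1*exp(-x)


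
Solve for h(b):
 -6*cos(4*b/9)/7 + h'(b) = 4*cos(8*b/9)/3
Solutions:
 h(b) = C1 + 27*sin(4*b/9)/14 + 3*sin(8*b/9)/2


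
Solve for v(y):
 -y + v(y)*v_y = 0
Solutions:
 v(y) = -sqrt(C1 + y^2)
 v(y) = sqrt(C1 + y^2)


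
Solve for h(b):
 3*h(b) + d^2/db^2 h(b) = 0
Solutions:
 h(b) = C1*sin(sqrt(3)*b) + C2*cos(sqrt(3)*b)


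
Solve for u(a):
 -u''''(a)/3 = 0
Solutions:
 u(a) = C1 + C2*a + C3*a^2 + C4*a^3


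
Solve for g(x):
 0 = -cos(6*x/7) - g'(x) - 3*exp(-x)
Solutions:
 g(x) = C1 - 7*sin(6*x/7)/6 + 3*exp(-x)


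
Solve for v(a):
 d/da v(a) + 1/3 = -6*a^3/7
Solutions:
 v(a) = C1 - 3*a^4/14 - a/3


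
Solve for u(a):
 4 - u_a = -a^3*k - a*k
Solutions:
 u(a) = C1 + a^4*k/4 + a^2*k/2 + 4*a


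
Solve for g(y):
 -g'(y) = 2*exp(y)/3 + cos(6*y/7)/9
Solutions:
 g(y) = C1 - 2*exp(y)/3 - 7*sin(6*y/7)/54


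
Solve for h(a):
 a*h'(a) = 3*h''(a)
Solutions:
 h(a) = C1 + C2*erfi(sqrt(6)*a/6)


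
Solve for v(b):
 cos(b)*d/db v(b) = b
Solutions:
 v(b) = C1 + Integral(b/cos(b), b)


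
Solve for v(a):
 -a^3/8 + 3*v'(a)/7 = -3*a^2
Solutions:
 v(a) = C1 + 7*a^4/96 - 7*a^3/3


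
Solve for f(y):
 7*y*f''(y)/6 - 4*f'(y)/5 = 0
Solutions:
 f(y) = C1 + C2*y^(59/35)


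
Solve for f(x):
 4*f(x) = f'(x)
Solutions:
 f(x) = C1*exp(4*x)


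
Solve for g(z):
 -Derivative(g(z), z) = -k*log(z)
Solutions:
 g(z) = C1 + k*z*log(z) - k*z


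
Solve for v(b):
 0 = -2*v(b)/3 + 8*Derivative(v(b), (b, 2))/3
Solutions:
 v(b) = C1*exp(-b/2) + C2*exp(b/2)


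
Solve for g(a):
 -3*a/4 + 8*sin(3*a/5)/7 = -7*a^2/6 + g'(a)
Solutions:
 g(a) = C1 + 7*a^3/18 - 3*a^2/8 - 40*cos(3*a/5)/21


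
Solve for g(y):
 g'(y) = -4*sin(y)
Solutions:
 g(y) = C1 + 4*cos(y)


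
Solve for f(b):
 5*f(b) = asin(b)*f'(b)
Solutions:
 f(b) = C1*exp(5*Integral(1/asin(b), b))


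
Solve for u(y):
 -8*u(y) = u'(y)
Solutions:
 u(y) = C1*exp(-8*y)


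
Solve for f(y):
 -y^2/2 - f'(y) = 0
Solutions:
 f(y) = C1 - y^3/6


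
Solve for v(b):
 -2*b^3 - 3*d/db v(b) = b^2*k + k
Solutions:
 v(b) = C1 - b^4/6 - b^3*k/9 - b*k/3


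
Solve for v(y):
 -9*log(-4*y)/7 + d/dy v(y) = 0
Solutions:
 v(y) = C1 + 9*y*log(-y)/7 + 9*y*(-1 + 2*log(2))/7


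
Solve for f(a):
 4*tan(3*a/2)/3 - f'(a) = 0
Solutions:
 f(a) = C1 - 8*log(cos(3*a/2))/9


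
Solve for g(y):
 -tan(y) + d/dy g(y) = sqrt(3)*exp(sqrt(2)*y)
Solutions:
 g(y) = C1 + sqrt(6)*exp(sqrt(2)*y)/2 - log(cos(y))


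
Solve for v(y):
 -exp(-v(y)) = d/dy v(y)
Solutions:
 v(y) = log(C1 - y)


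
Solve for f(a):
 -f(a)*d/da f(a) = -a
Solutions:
 f(a) = -sqrt(C1 + a^2)
 f(a) = sqrt(C1 + a^2)


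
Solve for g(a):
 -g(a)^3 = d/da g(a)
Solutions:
 g(a) = -sqrt(2)*sqrt(-1/(C1 - a))/2
 g(a) = sqrt(2)*sqrt(-1/(C1 - a))/2


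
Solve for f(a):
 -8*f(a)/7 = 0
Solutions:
 f(a) = 0


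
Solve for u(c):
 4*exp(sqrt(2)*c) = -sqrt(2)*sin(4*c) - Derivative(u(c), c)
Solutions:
 u(c) = C1 - 2*sqrt(2)*exp(sqrt(2)*c) + sqrt(2)*cos(4*c)/4


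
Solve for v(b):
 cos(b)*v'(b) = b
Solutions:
 v(b) = C1 + Integral(b/cos(b), b)


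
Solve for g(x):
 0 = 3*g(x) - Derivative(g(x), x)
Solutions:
 g(x) = C1*exp(3*x)


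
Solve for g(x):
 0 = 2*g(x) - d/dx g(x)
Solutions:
 g(x) = C1*exp(2*x)


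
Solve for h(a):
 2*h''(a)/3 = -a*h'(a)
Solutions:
 h(a) = C1 + C2*erf(sqrt(3)*a/2)


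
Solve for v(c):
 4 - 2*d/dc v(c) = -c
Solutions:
 v(c) = C1 + c^2/4 + 2*c


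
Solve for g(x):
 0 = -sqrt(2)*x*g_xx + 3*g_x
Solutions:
 g(x) = C1 + C2*x^(1 + 3*sqrt(2)/2)


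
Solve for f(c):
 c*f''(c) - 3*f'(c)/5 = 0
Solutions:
 f(c) = C1 + C2*c^(8/5)


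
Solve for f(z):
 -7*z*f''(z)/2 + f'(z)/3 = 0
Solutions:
 f(z) = C1 + C2*z^(23/21)


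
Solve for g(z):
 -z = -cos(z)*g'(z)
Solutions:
 g(z) = C1 + Integral(z/cos(z), z)


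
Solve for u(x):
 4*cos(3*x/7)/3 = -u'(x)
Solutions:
 u(x) = C1 - 28*sin(3*x/7)/9


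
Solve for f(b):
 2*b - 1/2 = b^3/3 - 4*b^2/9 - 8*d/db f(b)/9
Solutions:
 f(b) = C1 + 3*b^4/32 - b^3/6 - 9*b^2/8 + 9*b/16


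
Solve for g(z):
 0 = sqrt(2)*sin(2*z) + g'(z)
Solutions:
 g(z) = C1 + sqrt(2)*cos(2*z)/2


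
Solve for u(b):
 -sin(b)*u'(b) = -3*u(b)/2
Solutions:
 u(b) = C1*(cos(b) - 1)^(3/4)/(cos(b) + 1)^(3/4)


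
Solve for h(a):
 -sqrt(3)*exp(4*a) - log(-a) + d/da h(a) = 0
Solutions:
 h(a) = C1 + a*log(-a) - a + sqrt(3)*exp(4*a)/4


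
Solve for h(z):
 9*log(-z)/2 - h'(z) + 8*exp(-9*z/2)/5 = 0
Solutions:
 h(z) = C1 + 9*z*log(-z)/2 - 9*z/2 - 16*exp(-9*z/2)/45


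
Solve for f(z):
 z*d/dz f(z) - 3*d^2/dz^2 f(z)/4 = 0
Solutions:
 f(z) = C1 + C2*erfi(sqrt(6)*z/3)


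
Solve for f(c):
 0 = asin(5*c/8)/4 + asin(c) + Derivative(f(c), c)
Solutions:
 f(c) = C1 - c*asin(5*c/8)/4 - c*asin(c) - sqrt(1 - c^2) - sqrt(64 - 25*c^2)/20


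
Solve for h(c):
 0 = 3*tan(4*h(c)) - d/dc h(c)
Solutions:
 h(c) = -asin(C1*exp(12*c))/4 + pi/4
 h(c) = asin(C1*exp(12*c))/4


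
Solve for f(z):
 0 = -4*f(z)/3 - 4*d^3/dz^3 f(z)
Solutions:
 f(z) = C3*exp(-3^(2/3)*z/3) + (C1*sin(3^(1/6)*z/2) + C2*cos(3^(1/6)*z/2))*exp(3^(2/3)*z/6)


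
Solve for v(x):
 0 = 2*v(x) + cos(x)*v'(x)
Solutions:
 v(x) = C1*(sin(x) - 1)/(sin(x) + 1)


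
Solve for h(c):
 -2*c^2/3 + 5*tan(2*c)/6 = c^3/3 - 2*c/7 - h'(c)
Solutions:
 h(c) = C1 + c^4/12 + 2*c^3/9 - c^2/7 + 5*log(cos(2*c))/12


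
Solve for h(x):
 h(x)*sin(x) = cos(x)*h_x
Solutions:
 h(x) = C1/cos(x)


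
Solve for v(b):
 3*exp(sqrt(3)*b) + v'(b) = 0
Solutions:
 v(b) = C1 - sqrt(3)*exp(sqrt(3)*b)


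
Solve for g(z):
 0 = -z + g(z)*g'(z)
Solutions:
 g(z) = -sqrt(C1 + z^2)
 g(z) = sqrt(C1 + z^2)


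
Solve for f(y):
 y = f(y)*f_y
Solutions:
 f(y) = -sqrt(C1 + y^2)
 f(y) = sqrt(C1 + y^2)


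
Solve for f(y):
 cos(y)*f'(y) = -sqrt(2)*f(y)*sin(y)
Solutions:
 f(y) = C1*cos(y)^(sqrt(2))


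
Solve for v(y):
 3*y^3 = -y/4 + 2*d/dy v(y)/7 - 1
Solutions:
 v(y) = C1 + 21*y^4/8 + 7*y^2/16 + 7*y/2


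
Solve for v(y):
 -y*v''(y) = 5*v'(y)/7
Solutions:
 v(y) = C1 + C2*y^(2/7)


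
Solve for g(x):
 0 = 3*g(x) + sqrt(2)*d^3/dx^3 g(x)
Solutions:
 g(x) = C3*exp(-2^(5/6)*3^(1/3)*x/2) + (C1*sin(6^(5/6)*x/4) + C2*cos(6^(5/6)*x/4))*exp(2^(5/6)*3^(1/3)*x/4)


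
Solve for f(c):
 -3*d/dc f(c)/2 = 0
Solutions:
 f(c) = C1


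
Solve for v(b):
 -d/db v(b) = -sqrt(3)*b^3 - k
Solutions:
 v(b) = C1 + sqrt(3)*b^4/4 + b*k


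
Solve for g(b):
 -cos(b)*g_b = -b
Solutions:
 g(b) = C1 + Integral(b/cos(b), b)


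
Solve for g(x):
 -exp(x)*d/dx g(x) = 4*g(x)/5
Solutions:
 g(x) = C1*exp(4*exp(-x)/5)


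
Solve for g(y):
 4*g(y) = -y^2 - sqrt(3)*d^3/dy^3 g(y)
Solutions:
 g(y) = C3*exp(-2^(2/3)*3^(5/6)*y/3) - y^2/4 + (C1*sin(2^(2/3)*3^(1/3)*y/2) + C2*cos(2^(2/3)*3^(1/3)*y/2))*exp(2^(2/3)*3^(5/6)*y/6)


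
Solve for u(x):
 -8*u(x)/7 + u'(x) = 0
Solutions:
 u(x) = C1*exp(8*x/7)


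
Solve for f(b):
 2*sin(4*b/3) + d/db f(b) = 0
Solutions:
 f(b) = C1 + 3*cos(4*b/3)/2


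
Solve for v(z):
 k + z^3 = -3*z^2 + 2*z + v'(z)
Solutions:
 v(z) = C1 + k*z + z^4/4 + z^3 - z^2


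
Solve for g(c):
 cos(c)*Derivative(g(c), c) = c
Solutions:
 g(c) = C1 + Integral(c/cos(c), c)


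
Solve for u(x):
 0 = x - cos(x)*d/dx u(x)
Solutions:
 u(x) = C1 + Integral(x/cos(x), x)


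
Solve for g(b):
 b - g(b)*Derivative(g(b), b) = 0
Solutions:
 g(b) = -sqrt(C1 + b^2)
 g(b) = sqrt(C1 + b^2)


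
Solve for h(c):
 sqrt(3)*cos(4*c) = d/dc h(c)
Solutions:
 h(c) = C1 + sqrt(3)*sin(4*c)/4


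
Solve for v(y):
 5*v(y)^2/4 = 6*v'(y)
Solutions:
 v(y) = -24/(C1 + 5*y)


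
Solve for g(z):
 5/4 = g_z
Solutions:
 g(z) = C1 + 5*z/4


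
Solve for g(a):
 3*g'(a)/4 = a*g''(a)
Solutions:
 g(a) = C1 + C2*a^(7/4)


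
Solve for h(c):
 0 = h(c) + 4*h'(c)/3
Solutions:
 h(c) = C1*exp(-3*c/4)


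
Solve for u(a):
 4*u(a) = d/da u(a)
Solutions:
 u(a) = C1*exp(4*a)


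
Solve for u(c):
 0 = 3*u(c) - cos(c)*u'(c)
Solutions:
 u(c) = C1*(sin(c) + 1)^(3/2)/(sin(c) - 1)^(3/2)


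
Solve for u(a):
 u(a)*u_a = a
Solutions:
 u(a) = -sqrt(C1 + a^2)
 u(a) = sqrt(C1 + a^2)
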